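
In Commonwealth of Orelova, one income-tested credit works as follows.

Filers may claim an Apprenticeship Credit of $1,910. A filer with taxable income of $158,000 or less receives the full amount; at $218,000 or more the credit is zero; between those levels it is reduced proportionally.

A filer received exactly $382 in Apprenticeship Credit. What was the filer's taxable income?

$382 is 382/1,910 of the full $1,910, so 1,528/1,910 of the $60,000 range has been used: income = $158,000 + $60,000 × 1,528/1,910 = $206,000.

$206,000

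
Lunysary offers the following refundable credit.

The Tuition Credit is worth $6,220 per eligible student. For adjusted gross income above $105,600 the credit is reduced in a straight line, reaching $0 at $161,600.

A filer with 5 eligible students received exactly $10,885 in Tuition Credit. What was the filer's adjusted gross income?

$142,000

Full credit = 5 × $6,220 = $31,100.
$10,885 is 10,885/31,100 of the full $31,100, so 20,215/31,100 of the $56,000 range has been used: income = $105,600 + $56,000 × 20,215/31,100 = $142,000.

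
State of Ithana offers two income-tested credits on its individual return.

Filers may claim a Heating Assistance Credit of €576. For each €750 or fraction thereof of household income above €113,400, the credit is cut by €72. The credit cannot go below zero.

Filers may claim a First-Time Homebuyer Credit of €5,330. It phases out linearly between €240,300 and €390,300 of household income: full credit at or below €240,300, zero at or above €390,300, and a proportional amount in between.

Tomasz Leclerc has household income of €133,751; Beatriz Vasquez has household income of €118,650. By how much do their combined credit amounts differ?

€72

Tomasz (€133,751): Heating Assistance Credit: income exceeds €113,400 by €20,351 → 28 increments × €72 = €2,016 ≥ base, so the credit is €0. First-Time Homebuyer Credit: €133,751 is at or below the €240,300 threshold, so the full €5,330 applies. total €0 + €5,330 = €5,330
Beatriz (€118,650): Heating Assistance Credit: income exceeds €113,400 by €5,250, which is 7 full-or-partial €750 increments; reduction = 7 × €72 = €504, leaving €72. First-Time Homebuyer Credit: €118,650 is at or below the €240,300 threshold, so the full €5,330 applies. total €72 + €5,330 = €5,402
Difference: |€5,330 − €5,402| = €72.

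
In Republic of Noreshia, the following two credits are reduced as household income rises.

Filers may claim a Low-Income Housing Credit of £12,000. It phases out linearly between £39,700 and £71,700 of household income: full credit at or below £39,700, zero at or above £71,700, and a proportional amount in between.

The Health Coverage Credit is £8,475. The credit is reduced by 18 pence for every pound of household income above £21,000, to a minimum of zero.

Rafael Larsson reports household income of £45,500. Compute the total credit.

Low-Income Housing Credit: £45,500 is £5,800 into a £32,000 phase-out range, leaving 26,200/32,000 of the credit: £12,000 × 26,200/32,000 = £9,825.
Health Coverage Credit: 18% of the £24,500 excess over £21,000 is £4,410; credit = £8,475 − £4,410 = £4,065.
Total: £9,825 + £4,065 = £13,890.

£13,890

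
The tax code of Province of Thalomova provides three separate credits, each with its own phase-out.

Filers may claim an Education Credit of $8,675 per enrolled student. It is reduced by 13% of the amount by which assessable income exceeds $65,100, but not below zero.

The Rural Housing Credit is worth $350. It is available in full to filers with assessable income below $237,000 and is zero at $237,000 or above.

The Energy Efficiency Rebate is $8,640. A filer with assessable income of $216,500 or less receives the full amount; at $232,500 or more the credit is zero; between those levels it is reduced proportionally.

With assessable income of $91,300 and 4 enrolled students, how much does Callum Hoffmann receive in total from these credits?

$40,284

Education Credit: base = 4 × $8,675 = $34,700. 13% of the $26,200 excess over $65,100 is $3,406; credit = $34,700 − $3,406 = $31,294.
Rural Housing Credit: $91,300 is below the $237,000 cutoff, so the full $350 applies.
Energy Efficiency Rebate: $91,300 is at or below the $216,500 threshold, so the full $8,640 applies.
Total: $31,294 + $350 + $8,640 = $40,284.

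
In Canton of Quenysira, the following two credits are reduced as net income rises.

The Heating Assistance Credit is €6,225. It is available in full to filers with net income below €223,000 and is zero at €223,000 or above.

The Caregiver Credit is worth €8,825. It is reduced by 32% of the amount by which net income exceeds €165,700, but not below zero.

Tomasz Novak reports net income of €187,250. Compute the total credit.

€8,154

Heating Assistance Credit: €187,250 is below the €223,000 cutoff, so the full €6,225 applies.
Caregiver Credit: 32% of the €21,550 excess over €165,700 is €6,896; credit = €8,825 − €6,896 = €1,929.
Total: €6,225 + €1,929 = €8,154.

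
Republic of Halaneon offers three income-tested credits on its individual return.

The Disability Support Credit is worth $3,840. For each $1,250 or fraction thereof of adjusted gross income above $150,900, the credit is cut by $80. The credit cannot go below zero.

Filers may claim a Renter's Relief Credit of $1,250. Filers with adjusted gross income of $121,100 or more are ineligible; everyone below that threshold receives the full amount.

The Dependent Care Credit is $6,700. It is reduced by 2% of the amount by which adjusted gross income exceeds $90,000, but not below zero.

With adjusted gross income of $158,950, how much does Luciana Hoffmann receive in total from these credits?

Disability Support Credit: income exceeds $150,900 by $8,050, which is 7 full-or-partial $1,250 increments; reduction = 7 × $80 = $560, leaving $3,280.
Renter's Relief Credit: $158,950 meets or exceeds the $121,100 cutoff, so the credit is $0.
Dependent Care Credit: 2% of the $68,950 excess over $90,000 is $1,379; credit = $6,700 − $1,379 = $5,321.
Total: $3,280 + $0 + $5,321 = $8,601.

$8,601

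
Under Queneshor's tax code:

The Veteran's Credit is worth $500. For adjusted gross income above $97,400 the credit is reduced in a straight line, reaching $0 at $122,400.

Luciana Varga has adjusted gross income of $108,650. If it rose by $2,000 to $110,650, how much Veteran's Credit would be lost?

At $108,650 — $108,650 is $11,250 into a $25,000 phase-out range, leaving 13,750/25,000 of the credit: $500 × 13,750/25,000 = $275.
At $110,650 — $110,650 is $13,250 into a $25,000 phase-out range, leaving 11,750/25,000 of the credit: $500 × 11,750/25,000 = $235.
Lost: $275 − $235 = $40.

$40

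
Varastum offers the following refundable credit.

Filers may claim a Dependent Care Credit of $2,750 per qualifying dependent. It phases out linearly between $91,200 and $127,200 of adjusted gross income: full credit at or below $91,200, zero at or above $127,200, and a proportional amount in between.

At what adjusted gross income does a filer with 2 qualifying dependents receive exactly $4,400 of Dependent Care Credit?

Full credit = 2 × $2,750 = $5,500.
$4,400 is 4,400/5,500 of the full $5,500, so 1,100/5,500 of the $36,000 range has been used: income = $91,200 + $36,000 × 1,100/5,500 = $98,400.

$98,400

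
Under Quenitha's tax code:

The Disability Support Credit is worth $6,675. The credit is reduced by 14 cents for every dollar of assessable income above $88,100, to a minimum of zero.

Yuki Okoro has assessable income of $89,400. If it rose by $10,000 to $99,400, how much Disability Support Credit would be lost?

$1,400

At $89,400 — 14% of the $1,300 excess over $88,100 is $182; credit = $6,675 − $182 = $6,493.
At $99,400 — 14% of the $11,300 excess over $88,100 is $1,582; credit = $6,675 − $1,582 = $5,093.
Lost: $6,493 − $5,093 = $1,400.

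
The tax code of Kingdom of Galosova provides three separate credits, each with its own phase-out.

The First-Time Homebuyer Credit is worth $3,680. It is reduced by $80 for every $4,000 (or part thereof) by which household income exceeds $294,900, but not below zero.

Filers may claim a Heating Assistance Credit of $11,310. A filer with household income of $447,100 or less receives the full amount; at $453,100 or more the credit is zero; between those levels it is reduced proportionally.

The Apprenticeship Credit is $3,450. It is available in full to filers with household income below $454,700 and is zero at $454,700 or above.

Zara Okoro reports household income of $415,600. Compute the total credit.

First-Time Homebuyer Credit: income exceeds $294,900 by $120,700, which is 31 full-or-partial $4,000 increments; reduction = 31 × $80 = $2,480, leaving $1,200.
Heating Assistance Credit: $415,600 is at or below the $447,100 threshold, so the full $11,310 applies.
Apprenticeship Credit: $415,600 is below the $454,700 cutoff, so the full $3,450 applies.
Total: $1,200 + $11,310 + $3,450 = $15,960.

$15,960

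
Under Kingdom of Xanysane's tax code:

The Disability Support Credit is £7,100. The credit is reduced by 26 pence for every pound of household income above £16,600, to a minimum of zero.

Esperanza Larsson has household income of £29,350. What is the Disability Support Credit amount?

£3,785

Disability Support Credit: 26% of the £12,750 excess over £16,600 is £3,315; credit = £7,100 − £3,315 = £3,785.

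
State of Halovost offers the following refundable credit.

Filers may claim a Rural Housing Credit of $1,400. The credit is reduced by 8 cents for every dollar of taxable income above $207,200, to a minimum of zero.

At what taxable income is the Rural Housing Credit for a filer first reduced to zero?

$224,700

The credit falls by 8% of each dollar above $207,200, so it reaches zero when the excess is $1,400 / 8% = $17,500: income = $207,200 + $17,500 = $224,700.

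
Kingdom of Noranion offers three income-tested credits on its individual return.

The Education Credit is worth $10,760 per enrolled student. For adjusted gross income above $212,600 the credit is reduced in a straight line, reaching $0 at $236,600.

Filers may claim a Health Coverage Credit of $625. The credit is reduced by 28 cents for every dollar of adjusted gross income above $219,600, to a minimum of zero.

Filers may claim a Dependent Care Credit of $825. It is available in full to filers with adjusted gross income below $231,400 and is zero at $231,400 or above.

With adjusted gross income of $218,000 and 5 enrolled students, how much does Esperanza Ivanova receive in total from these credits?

$43,145

Education Credit: base = 5 × $10,760 = $53,800. $218,000 is $5,400 into a $24,000 phase-out range, leaving 18,600/24,000 of the credit: $53,800 × 18,600/24,000 = $41,695.
Health Coverage Credit: $218,000 is at or below the $219,600 threshold, so the full $625 applies.
Dependent Care Credit: $218,000 is below the $231,400 cutoff, so the full $825 applies.
Total: $41,695 + $625 + $825 = $43,145.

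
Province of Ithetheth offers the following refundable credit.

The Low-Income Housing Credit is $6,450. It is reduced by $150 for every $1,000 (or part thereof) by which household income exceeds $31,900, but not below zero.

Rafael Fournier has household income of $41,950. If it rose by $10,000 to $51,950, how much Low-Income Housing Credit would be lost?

At $41,950 — income exceeds $31,900 by $10,050, which is 11 full-or-partial $1,000 increments; reduction = 11 × $150 = $1,650, leaving $4,800.
At $51,950 — income exceeds $31,900 by $20,050, which is 21 full-or-partial $1,000 increments; reduction = 21 × $150 = $3,150, leaving $3,300.
Lost: $4,800 − $3,300 = $1,500.

$1,500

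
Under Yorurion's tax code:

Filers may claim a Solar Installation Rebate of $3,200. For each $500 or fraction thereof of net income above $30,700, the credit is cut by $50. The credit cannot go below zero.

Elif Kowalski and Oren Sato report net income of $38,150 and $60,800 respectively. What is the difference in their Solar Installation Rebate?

$2,300

Elif ($38,150): Solar Installation Rebate: income exceeds $30,700 by $7,450, which is 15 full-or-partial $500 increments; reduction = 15 × $50 = $750, leaving $2,450.
Oren ($60,800): Solar Installation Rebate: income exceeds $30,700 by $30,100, which is 61 full-or-partial $500 increments; reduction = 61 × $50 = $3,050, leaving $150.
Difference: |$2,450 − $150| = $2,300.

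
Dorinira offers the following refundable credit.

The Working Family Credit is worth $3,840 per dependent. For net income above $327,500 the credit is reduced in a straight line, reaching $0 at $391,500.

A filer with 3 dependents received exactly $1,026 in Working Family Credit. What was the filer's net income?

Full credit = 3 × $3,840 = $11,520.
$1,026 is 1,026/11,520 of the full $11,520, so 10,494/11,520 of the $64,000 range has been used: income = $327,500 + $64,000 × 10,494/11,520 = $385,800.

$385,800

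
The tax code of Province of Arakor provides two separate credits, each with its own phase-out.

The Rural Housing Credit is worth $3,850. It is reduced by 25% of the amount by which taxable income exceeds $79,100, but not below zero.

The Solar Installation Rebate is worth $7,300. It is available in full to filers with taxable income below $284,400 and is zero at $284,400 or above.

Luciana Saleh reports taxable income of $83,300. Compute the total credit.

$10,100

Rural Housing Credit: 25% of the $4,200 excess over $79,100 is $1,050; credit = $3,850 − $1,050 = $2,800.
Solar Installation Rebate: $83,300 is below the $284,400 cutoff, so the full $7,300 applies.
Total: $2,800 + $7,300 = $10,100.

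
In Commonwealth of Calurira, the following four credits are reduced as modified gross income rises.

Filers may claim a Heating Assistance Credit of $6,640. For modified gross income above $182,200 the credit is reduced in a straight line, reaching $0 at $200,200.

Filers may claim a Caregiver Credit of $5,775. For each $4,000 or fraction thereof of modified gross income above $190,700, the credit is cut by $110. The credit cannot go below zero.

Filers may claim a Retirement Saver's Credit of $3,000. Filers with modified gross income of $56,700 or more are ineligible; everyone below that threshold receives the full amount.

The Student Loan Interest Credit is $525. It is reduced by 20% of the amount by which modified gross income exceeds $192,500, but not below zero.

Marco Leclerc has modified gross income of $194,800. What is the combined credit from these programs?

Heating Assistance Credit: $194,800 is $12,600 into a $18,000 phase-out range, leaving 5,400/18,000 of the credit: $6,640 × 5,400/18,000 = $1,992.
Caregiver Credit: income exceeds $190,700 by $4,100, which is 2 full-or-partial $4,000 increments; reduction = 2 × $110 = $220, leaving $5,555.
Retirement Saver's Credit: $194,800 meets or exceeds the $56,700 cutoff, so the credit is $0.
Student Loan Interest Credit: 20% of the $2,300 excess over $192,500 is $460; credit = $525 − $460 = $65.
Total: $1,992 + $5,555 + $0 + $65 = $7,612.

$7,612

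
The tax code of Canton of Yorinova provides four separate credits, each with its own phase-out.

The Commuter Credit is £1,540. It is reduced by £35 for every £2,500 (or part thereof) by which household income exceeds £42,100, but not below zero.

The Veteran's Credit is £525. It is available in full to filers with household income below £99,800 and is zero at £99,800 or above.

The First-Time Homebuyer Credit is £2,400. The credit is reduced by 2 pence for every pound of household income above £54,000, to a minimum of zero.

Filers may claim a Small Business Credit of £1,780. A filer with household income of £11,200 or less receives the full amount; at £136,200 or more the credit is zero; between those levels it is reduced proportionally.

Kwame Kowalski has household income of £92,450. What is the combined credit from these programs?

Commuter Credit: income exceeds £42,100 by £50,350, which is 21 full-or-partial £2,500 increments; reduction = 21 × £35 = £735, leaving £805.
Veteran's Credit: £92,450 is below the £99,800 cutoff, so the full £525 applies.
First-Time Homebuyer Credit: 2% of the £38,450 excess over £54,000 is £769; credit = £2,400 − £769 = £1,631.
Small Business Credit: £92,450 is £81,250 into a £125,000 phase-out range, leaving 43,750/125,000 of the credit: £1,780 × 43,750/125,000 = £623.
Total: £805 + £525 + £1,631 + £623 = £3,584.

£3,584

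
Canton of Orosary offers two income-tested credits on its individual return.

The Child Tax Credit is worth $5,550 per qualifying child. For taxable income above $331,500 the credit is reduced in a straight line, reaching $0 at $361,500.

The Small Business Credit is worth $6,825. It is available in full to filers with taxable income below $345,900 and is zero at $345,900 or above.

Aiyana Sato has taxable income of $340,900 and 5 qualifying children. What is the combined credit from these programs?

Child Tax Credit: base = 5 × $5,550 = $27,750. $340,900 is $9,400 into a $30,000 phase-out range, leaving 20,600/30,000 of the credit: $27,750 × 20,600/30,000 = $19,055.
Small Business Credit: $340,900 is below the $345,900 cutoff, so the full $6,825 applies.
Total: $19,055 + $6,825 = $25,880.

$25,880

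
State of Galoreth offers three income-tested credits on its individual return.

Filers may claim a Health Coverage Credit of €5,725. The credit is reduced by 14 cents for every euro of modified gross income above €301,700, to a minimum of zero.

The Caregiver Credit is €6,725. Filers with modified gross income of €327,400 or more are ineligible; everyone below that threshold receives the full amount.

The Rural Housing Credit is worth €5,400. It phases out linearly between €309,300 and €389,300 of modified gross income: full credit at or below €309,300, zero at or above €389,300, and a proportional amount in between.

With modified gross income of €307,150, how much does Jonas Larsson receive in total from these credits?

€17,087

Health Coverage Credit: 14% of the €5,450 excess over €301,700 is €763; credit = €5,725 − €763 = €4,962.
Caregiver Credit: €307,150 is below the €327,400 cutoff, so the full €6,725 applies.
Rural Housing Credit: €307,150 is at or below the €309,300 threshold, so the full €5,400 applies.
Total: €4,962 + €6,725 + €5,400 = €17,087.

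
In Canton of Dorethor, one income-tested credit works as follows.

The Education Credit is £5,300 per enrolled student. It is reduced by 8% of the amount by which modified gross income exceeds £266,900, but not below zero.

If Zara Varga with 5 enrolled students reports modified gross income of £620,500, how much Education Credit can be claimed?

Education Credit: base = 5 × £5,300 = £26,500. 8% of the £353,600 excess over £266,900 is £28,288 ≥ base, so the credit is £0.

£0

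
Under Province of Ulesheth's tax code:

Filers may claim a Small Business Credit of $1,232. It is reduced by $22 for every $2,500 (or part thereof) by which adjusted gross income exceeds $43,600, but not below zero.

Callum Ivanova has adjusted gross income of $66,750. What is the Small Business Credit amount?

$1,012

Small Business Credit: income exceeds $43,600 by $23,150, which is 10 full-or-partial $2,500 increments; reduction = 10 × $22 = $220, leaving $1,012.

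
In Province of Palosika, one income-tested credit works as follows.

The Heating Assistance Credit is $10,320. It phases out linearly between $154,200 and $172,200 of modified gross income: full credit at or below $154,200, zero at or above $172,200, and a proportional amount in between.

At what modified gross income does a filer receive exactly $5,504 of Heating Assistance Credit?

$162,600

$5,504 is 5,504/10,320 of the full $10,320, so 4,816/10,320 of the $18,000 range has been used: income = $154,200 + $18,000 × 4,816/10,320 = $162,600.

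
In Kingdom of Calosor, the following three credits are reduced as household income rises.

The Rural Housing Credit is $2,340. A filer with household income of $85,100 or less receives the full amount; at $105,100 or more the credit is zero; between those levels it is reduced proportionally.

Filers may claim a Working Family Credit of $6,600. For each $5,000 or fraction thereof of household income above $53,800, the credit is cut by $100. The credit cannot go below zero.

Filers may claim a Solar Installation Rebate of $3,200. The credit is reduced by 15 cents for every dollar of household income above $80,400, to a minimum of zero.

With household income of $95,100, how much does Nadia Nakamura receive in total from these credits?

Rural Housing Credit: $95,100 is $10,000 into a $20,000 phase-out range, leaving 10,000/20,000 of the credit: $2,340 × 10,000/20,000 = $1,170.
Working Family Credit: income exceeds $53,800 by $41,300, which is 9 full-or-partial $5,000 increments; reduction = 9 × $100 = $900, leaving $5,700.
Solar Installation Rebate: 15% of the $14,700 excess over $80,400 is $2,205; credit = $3,200 − $2,205 = $995.
Total: $1,170 + $5,700 + $995 = $7,865.

$7,865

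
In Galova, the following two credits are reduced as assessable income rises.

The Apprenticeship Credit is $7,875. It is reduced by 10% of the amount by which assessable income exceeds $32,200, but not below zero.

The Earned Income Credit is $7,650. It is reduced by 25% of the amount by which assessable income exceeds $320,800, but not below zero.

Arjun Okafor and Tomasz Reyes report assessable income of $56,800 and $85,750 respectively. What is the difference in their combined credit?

Arjun ($56,800): Apprenticeship Credit: 10% of the $24,600 excess over $32,200 is $2,460; credit = $7,875 − $2,460 = $5,415. Earned Income Credit: $56,800 is at or below the $320,800 threshold, so the full $7,650 applies. total $5,415 + $7,650 = $13,065
Tomasz ($85,750): Apprenticeship Credit: 10% of the $53,550 excess over $32,200 is $5,355; credit = $7,875 − $5,355 = $2,520. Earned Income Credit: $85,750 is at or below the $320,800 threshold, so the full $7,650 applies. total $2,520 + $7,650 = $10,170
Difference: |$13,065 − $10,170| = $2,895.

$2,895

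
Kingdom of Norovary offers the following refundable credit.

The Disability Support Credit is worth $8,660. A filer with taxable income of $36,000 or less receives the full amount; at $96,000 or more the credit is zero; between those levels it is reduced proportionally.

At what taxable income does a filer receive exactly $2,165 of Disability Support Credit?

$81,000

$2,165 is 2,165/8,660 of the full $8,660, so 6,495/8,660 of the $60,000 range has been used: income = $36,000 + $60,000 × 6,495/8,660 = $81,000.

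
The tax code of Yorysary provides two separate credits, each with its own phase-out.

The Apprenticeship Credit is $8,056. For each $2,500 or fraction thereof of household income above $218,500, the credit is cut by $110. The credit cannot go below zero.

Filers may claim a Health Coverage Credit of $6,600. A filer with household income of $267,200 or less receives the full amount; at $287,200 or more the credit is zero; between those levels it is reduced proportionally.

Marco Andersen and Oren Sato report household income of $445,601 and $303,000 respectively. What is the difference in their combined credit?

Marco ($445,601): Apprenticeship Credit: income exceeds $218,500 by $227,101 → 91 increments × $110 = $10,010 ≥ base, so the credit is $0. Health Coverage Credit: $445,601 is at or above $287,200, so the credit is $0. total $0 + $0 = $0
Oren ($303,000): Apprenticeship Credit: income exceeds $218,500 by $84,500, which is 34 full-or-partial $2,500 increments; reduction = 34 × $110 = $3,740, leaving $4,316. Health Coverage Credit: $303,000 is at or above $287,200, so the credit is $0. total $4,316 + $0 = $4,316
Difference: |$0 − $4,316| = $4,316.

$4,316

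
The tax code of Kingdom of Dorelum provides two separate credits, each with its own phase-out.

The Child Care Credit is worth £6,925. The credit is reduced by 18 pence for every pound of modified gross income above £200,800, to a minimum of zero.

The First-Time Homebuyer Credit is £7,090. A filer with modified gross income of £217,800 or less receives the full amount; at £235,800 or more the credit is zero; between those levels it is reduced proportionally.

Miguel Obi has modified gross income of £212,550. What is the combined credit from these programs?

Child Care Credit: 18% of the £11,750 excess over £200,800 is £2,115; credit = £6,925 − £2,115 = £4,810.
First-Time Homebuyer Credit: £212,550 is at or below the £217,800 threshold, so the full £7,090 applies.
Total: £4,810 + £7,090 = £11,900.

£11,900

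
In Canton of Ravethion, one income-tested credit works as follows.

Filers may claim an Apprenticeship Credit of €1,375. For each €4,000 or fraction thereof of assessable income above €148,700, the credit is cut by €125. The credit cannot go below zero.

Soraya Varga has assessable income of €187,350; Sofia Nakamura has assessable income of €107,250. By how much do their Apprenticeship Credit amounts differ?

Soraya (€187,350): Apprenticeship Credit: income exceeds €148,700 by €38,650, which is 10 full-or-partial €4,000 increments; reduction = 10 × €125 = €1,250, leaving €125.
Sofia (€107,250): Apprenticeship Credit: €107,250 is at or below the €148,700 threshold, so the full €1,375 applies.
Difference: |€125 − €1,375| = €1,250.

€1,250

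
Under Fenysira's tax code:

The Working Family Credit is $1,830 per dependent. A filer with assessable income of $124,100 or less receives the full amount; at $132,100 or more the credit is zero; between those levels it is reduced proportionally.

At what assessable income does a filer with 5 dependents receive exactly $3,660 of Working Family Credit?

Full credit = 5 × $1,830 = $9,150.
$3,660 is 3,660/9,150 of the full $9,150, so 5,490/9,150 of the $8,000 range has been used: income = $124,100 + $8,000 × 5,490/9,150 = $128,900.

$128,900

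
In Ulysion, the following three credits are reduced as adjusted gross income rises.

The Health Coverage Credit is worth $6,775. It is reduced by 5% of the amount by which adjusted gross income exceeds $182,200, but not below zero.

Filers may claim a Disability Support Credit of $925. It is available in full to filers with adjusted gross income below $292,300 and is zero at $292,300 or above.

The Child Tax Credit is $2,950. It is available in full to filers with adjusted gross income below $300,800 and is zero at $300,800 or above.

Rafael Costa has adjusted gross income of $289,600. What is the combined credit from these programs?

$5,280

Health Coverage Credit: 5% of the $107,400 excess over $182,200 is $5,370; credit = $6,775 − $5,370 = $1,405.
Disability Support Credit: $289,600 is below the $292,300 cutoff, so the full $925 applies.
Child Tax Credit: $289,600 is below the $300,800 cutoff, so the full $2,950 applies.
Total: $1,405 + $925 + $2,950 = $5,280.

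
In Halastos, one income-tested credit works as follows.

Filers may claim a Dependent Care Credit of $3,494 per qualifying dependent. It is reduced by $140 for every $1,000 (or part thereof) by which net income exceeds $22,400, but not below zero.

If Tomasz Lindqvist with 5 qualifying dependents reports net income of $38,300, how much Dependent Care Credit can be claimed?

$15,230

Dependent Care Credit: base = 5 × $3,494 = $17,470. income exceeds $22,400 by $15,900, which is 16 full-or-partial $1,000 increments; reduction = 16 × $140 = $2,240, leaving $15,230.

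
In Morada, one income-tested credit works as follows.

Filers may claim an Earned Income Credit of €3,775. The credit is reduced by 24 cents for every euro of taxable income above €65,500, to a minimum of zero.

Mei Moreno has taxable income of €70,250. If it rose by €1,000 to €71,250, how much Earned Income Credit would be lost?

€240

At €70,250 — 24% of the €4,750 excess over €65,500 is €1,140; credit = €3,775 − €1,140 = €2,635.
At €71,250 — 24% of the €5,750 excess over €65,500 is €1,380; credit = €3,775 − €1,380 = €2,395.
Lost: €2,635 − €2,395 = €240.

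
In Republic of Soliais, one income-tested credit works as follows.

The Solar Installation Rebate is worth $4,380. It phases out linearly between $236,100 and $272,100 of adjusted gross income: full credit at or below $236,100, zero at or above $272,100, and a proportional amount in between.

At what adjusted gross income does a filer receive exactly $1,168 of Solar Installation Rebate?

$1,168 is 1,168/4,380 of the full $4,380, so 3,212/4,380 of the $36,000 range has been used: income = $236,100 + $36,000 × 3,212/4,380 = $262,500.

$262,500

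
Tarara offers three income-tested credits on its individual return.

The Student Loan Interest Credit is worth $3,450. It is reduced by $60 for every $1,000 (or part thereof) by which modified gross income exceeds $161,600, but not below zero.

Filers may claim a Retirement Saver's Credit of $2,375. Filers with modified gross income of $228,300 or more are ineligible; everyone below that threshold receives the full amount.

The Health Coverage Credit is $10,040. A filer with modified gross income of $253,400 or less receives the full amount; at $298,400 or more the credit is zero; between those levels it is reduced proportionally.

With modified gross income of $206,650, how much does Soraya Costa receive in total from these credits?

Student Loan Interest Credit: income exceeds $161,600 by $45,050, which is 46 full-or-partial $1,000 increments; reduction = 46 × $60 = $2,760, leaving $690.
Retirement Saver's Credit: $206,650 is below the $228,300 cutoff, so the full $2,375 applies.
Health Coverage Credit: $206,650 is at or below the $253,400 threshold, so the full $10,040 applies.
Total: $690 + $2,375 + $10,040 = $13,105.

$13,105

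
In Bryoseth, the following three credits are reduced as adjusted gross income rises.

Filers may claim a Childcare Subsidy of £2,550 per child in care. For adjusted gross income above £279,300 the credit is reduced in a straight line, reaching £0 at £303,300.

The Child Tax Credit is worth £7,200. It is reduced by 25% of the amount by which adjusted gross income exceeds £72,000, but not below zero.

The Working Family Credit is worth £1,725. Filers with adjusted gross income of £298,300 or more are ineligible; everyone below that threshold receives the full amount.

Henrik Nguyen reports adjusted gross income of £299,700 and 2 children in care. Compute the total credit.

Childcare Subsidy: base = 2 × £2,550 = £5,100. £299,700 is £20,400 into a £24,000 phase-out range, leaving 3,600/24,000 of the credit: £5,100 × 3,600/24,000 = £765.
Child Tax Credit: 25% of the £227,700 excess over £72,000 is £56,925 ≥ base, so the credit is £0.
Working Family Credit: £299,700 meets or exceeds the £298,300 cutoff, so the credit is £0.
Total: £765 + £0 + £0 = £765.

£765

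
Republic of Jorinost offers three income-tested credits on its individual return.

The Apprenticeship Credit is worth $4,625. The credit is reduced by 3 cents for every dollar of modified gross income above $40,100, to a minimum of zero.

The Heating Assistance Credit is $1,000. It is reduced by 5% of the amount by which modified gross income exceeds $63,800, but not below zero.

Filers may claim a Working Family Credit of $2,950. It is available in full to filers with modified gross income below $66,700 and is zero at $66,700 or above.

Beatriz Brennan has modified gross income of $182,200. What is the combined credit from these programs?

$362

Apprenticeship Credit: 3% of the $142,100 excess over $40,100 is $4,263; credit = $4,625 − $4,263 = $362.
Heating Assistance Credit: 5% of the $118,400 excess over $63,800 is $5,920 ≥ base, so the credit is $0.
Working Family Credit: $182,200 meets or exceeds the $66,700 cutoff, so the credit is $0.
Total: $362 + $0 + $0 = $362.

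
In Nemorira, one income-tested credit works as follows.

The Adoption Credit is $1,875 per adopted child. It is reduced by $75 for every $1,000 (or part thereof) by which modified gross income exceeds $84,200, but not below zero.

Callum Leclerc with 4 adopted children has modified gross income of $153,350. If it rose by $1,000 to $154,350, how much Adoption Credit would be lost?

$75

At $153,350 — base = 4 × $1,875 = $7,500. income exceeds $84,200 by $69,150, which is 70 full-or-partial $1,000 increments; reduction = 70 × $75 = $5,250, leaving $2,250.
At $154,350 — base = 4 × $1,875 = $7,500. income exceeds $84,200 by $70,150, which is 71 full-or-partial $1,000 increments; reduction = 71 × $75 = $5,325, leaving $2,175.
Lost: $2,250 − $2,175 = $75.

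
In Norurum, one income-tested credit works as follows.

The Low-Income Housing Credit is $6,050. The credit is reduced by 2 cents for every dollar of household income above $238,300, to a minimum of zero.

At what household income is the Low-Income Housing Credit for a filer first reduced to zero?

$540,800

The credit falls by 2% of each dollar above $238,300, so it reaches zero when the excess is $6,050 / 2% = $302,500: income = $238,300 + $302,500 = $540,800.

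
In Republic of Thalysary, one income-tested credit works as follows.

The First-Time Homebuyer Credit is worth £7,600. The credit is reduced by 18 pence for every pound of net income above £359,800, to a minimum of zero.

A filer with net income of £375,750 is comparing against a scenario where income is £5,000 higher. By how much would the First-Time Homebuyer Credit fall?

£900

At £375,750 — 18% of the £15,950 excess over £359,800 is £2,871; credit = £7,600 − £2,871 = £4,729.
At £380,750 — 18% of the £20,950 excess over £359,800 is £3,771; credit = £7,600 − £3,771 = £3,829.
Lost: £4,729 − £3,829 = £900.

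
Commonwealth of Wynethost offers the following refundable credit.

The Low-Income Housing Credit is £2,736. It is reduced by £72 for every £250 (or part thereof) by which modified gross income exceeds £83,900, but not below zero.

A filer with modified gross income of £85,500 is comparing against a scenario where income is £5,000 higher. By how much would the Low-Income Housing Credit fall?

£1,440

At £85,500 — income exceeds £83,900 by £1,600, which is 7 full-or-partial £250 increments; reduction = 7 × £72 = £504, leaving £2,232.
At £90,500 — income exceeds £83,900 by £6,600, which is 27 full-or-partial £250 increments; reduction = 27 × £72 = £1,944, leaving £792.
Lost: £2,232 − £792 = £1,440.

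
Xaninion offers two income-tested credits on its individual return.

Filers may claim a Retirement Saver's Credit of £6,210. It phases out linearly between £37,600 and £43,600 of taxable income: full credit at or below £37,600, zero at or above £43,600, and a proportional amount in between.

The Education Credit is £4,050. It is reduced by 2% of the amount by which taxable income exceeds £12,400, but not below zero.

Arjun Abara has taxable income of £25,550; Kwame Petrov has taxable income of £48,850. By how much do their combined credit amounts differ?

Arjun (£25,550): Retirement Saver's Credit: £25,550 is at or below the £37,600 threshold, so the full £6,210 applies. Education Credit: 2% of the £13,150 excess over £12,400 is £263; credit = £4,050 − £263 = £3,787. total £6,210 + £3,787 = £9,997
Kwame (£48,850): Retirement Saver's Credit: £48,850 is at or above £43,600, so the credit is £0. Education Credit: 2% of the £36,450 excess over £12,400 is £729; credit = £4,050 − £729 = £3,321. total £0 + £3,321 = £3,321
Difference: |£9,997 − £3,321| = £6,676.

£6,676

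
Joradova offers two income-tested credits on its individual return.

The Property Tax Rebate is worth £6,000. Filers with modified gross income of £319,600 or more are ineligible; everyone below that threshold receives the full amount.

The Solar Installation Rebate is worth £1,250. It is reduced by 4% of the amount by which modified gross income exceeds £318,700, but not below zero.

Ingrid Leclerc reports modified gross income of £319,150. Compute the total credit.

£7,232

Property Tax Rebate: £319,150 is below the £319,600 cutoff, so the full £6,000 applies.
Solar Installation Rebate: 4% of the £450 excess over £318,700 is £18; credit = £1,250 − £18 = £1,232.
Total: £6,000 + £1,232 = £7,232.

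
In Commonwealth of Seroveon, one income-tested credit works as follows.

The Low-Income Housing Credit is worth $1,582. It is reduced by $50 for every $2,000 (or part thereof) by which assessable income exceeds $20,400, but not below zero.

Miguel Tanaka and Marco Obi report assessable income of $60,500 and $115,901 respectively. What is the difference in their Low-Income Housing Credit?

Miguel ($60,500): Low-Income Housing Credit: income exceeds $20,400 by $40,100, which is 21 full-or-partial $2,000 increments; reduction = 21 × $50 = $1,050, leaving $532.
Marco ($115,901): Low-Income Housing Credit: income exceeds $20,400 by $95,501 → 48 increments × $50 = $2,400 ≥ base, so the credit is $0.
Difference: |$532 − $0| = $532.

$532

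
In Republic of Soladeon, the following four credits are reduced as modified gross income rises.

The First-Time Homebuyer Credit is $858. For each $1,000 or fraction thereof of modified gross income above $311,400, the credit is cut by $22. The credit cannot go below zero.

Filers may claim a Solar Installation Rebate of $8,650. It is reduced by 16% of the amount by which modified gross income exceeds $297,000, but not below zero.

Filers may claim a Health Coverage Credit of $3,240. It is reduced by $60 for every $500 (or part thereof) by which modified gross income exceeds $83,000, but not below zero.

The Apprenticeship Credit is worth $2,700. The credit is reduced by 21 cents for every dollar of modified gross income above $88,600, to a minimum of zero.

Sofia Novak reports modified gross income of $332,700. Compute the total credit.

$3,312

First-Time Homebuyer Credit: income exceeds $311,400 by $21,300, which is 22 full-or-partial $1,000 increments; reduction = 22 × $22 = $484, leaving $374.
Solar Installation Rebate: 16% of the $35,700 excess over $297,000 is $5,712; credit = $8,650 − $5,712 = $2,938.
Health Coverage Credit: income exceeds $83,000 by $249,700 → 500 increments × $60 = $30,000 ≥ base, so the credit is $0.
Apprenticeship Credit: 21% of the $244,100 excess over $88,600 is $51,261 ≥ base, so the credit is $0.
Total: $374 + $2,938 + $0 + $0 = $3,312.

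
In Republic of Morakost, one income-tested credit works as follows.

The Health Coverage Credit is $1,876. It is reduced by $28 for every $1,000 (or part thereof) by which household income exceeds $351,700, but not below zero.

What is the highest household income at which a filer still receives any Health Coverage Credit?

After 66 increments the reduction is 66 × $28 = $1,848, leaving $28; one more increment wipes it out. Increment 66 ends at excess 66 × $1,000 = $66,000, so the highest qualifying income is $351,700 + $66,000 = $417,700.

$417,700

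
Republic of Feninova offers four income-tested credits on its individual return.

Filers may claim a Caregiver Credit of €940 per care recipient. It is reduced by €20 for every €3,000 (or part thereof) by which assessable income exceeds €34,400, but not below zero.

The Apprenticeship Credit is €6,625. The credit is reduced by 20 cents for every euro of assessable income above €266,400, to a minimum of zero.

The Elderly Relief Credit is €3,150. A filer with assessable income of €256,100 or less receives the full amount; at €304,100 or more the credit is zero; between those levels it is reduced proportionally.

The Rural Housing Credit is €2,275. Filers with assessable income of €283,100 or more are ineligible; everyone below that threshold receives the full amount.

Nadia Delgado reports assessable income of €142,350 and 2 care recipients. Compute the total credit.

Caregiver Credit: base = 2 × €940 = €1,880. income exceeds €34,400 by €107,950, which is 36 full-or-partial €3,000 increments; reduction = 36 × €20 = €720, leaving €1,160.
Apprenticeship Credit: €142,350 is at or below the €266,400 threshold, so the full €6,625 applies.
Elderly Relief Credit: €142,350 is at or below the €256,100 threshold, so the full €3,150 applies.
Rural Housing Credit: €142,350 is below the €283,100 cutoff, so the full €2,275 applies.
Total: €1,160 + €6,625 + €3,150 + €2,275 = €13,210.

€13,210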